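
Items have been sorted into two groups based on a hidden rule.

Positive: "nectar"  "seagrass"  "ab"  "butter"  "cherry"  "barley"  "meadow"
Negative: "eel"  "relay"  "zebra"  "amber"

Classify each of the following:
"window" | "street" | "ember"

Positive, Positive, Negative

Every 'Positive' example satisfies: even length. None of the 'Negative' examples do.
Positive: "window", since length 6. Positive: "street", since length 6. Negative: "ember", since length 5.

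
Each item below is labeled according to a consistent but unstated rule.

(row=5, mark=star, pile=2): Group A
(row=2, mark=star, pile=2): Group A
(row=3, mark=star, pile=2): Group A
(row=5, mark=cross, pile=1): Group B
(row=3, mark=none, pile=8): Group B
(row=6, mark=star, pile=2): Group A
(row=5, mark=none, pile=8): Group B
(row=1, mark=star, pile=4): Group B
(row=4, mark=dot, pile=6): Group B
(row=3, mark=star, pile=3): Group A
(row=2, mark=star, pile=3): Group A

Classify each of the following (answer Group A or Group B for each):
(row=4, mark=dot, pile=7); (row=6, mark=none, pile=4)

Group B, Group B

The simplest hypothesis consistent with all the labels is: mark is star AND row ≥ 2.
Group B: (row=4, mark=dot, pile=7), since mark is dot, row = 4. Group B: (row=6, mark=none, pile=4), since mark is none, row = 6.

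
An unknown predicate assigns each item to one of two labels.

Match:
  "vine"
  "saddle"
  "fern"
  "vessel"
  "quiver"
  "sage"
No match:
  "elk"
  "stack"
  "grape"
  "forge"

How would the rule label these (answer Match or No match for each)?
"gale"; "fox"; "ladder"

Match, No match, Match

All 'Match' examples share one property — even length — and every 'No match' example lacks it.
"gale": Match (length 4). "fox": No match (length 3). "ladder": Match (length 6).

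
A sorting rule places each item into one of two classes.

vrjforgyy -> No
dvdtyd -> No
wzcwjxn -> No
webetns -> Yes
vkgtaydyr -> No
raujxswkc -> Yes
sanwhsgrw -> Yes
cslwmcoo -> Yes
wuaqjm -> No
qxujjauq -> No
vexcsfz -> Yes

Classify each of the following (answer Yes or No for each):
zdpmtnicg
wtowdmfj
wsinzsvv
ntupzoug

The simplest hypothesis consistent with all the labels is: contains 's'.

No, No, Yes, No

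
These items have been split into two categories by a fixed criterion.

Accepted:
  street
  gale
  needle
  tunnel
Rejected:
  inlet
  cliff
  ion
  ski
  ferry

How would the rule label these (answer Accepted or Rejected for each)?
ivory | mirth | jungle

Rejected, Rejected, Accepted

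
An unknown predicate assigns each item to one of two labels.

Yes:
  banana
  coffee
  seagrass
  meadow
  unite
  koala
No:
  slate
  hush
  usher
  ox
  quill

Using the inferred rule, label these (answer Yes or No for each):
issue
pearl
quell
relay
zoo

Yes, No, No, No, No

The common property of the 'Yes' items is: has ≥ 3 vowels. No 'No' item has it.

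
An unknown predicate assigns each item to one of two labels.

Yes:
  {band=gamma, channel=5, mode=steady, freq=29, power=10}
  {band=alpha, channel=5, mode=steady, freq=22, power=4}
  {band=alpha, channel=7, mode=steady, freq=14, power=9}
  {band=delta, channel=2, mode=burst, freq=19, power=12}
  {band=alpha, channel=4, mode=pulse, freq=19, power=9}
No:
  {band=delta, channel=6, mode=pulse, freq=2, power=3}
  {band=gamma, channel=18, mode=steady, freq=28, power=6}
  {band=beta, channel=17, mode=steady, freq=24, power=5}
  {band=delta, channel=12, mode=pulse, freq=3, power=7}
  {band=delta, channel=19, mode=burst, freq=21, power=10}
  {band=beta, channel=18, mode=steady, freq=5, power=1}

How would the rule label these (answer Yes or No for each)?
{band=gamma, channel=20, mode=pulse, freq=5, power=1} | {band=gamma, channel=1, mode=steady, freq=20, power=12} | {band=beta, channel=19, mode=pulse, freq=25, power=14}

The simplest hypothesis consistent with all the labels is: channel ≤ 7 AND freq ≥ 3.
{band=gamma, channel=20, mode=pulse, freq=5, power=1} — channel = 20, freq = 5, hence No. {band=gamma, channel=1, mode=steady, freq=20, power=12} — channel = 1, freq = 20, hence Yes. {band=beta, channel=19, mode=pulse, freq=25, power=14} — channel = 19, freq = 25, hence No.

No, Yes, No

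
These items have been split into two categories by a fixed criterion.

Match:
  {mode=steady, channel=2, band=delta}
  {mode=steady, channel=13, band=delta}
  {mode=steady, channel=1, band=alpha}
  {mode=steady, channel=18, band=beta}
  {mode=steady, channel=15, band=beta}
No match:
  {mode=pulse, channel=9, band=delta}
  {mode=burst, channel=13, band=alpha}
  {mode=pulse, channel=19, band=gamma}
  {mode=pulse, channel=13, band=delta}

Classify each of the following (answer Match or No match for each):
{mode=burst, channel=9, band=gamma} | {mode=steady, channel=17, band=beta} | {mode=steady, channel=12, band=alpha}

No match, Match, Match

Checking candidate rules against both groups, what survives is: mode is steady.
{mode=burst, channel=9, band=gamma}: No match (mode is burst).
{mode=steady, channel=17, band=beta}: Match (mode is steady).
{mode=steady, channel=12, band=alpha}: Match (mode is steady).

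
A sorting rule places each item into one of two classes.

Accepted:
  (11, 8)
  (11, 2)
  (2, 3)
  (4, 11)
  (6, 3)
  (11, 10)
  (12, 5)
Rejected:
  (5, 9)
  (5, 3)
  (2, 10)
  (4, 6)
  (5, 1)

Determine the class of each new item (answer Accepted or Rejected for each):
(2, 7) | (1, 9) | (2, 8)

The distinguishing property — sum is odd — holds for all the 'Accepted' cases and none of the 'Rejected' cases.
(2, 7) → 2+7 = 9 → Accepted. (1, 9) → 1+9 = 10 → Rejected. (2, 8) → 2+8 = 10 → Rejected.

Accepted, Rejected, Rejected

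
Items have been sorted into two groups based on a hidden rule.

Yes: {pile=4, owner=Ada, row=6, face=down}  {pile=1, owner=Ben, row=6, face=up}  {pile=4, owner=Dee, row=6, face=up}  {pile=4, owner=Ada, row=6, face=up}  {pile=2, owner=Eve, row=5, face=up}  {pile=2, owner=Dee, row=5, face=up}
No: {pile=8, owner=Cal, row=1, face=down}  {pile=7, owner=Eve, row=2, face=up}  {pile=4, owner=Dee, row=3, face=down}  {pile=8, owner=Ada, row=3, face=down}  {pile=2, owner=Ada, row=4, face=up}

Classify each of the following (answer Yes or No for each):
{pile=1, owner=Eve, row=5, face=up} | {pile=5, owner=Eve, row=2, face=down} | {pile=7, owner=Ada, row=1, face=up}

Yes, No, No

The distinguishing property — row ≥ 5 — holds for all the 'Yes' cases and none of the 'No' cases.
{pile=1, owner=Eve, row=5, face=up}: row = 5, satisfies this → Yes.
{pile=5, owner=Eve, row=2, face=down}: row = 2, lacks this property → No.
{pile=7, owner=Ada, row=1, face=up}: row = 1, lacks this property → No.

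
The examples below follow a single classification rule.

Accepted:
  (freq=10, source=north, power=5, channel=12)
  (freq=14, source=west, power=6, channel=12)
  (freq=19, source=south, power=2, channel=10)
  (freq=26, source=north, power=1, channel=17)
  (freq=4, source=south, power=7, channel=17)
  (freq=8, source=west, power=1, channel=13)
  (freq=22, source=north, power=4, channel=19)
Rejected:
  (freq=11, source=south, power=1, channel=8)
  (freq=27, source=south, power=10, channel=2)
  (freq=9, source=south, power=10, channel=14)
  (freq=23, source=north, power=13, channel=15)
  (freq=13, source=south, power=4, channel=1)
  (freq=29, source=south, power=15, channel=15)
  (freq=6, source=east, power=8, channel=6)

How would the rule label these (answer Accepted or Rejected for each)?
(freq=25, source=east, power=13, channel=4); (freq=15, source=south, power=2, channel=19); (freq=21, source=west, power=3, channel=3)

The pattern is that an item is 'Accepted' exactly when: channel ≥ 10 AND power ≤ 7.
(freq=25, source=east, power=13, channel=4): Rejected (channel = 4, power = 13). (freq=15, source=south, power=2, channel=19): Accepted (channel = 19, power = 2). (freq=21, source=west, power=3, channel=3): Rejected (channel = 3, power = 3).

Rejected, Accepted, Rejected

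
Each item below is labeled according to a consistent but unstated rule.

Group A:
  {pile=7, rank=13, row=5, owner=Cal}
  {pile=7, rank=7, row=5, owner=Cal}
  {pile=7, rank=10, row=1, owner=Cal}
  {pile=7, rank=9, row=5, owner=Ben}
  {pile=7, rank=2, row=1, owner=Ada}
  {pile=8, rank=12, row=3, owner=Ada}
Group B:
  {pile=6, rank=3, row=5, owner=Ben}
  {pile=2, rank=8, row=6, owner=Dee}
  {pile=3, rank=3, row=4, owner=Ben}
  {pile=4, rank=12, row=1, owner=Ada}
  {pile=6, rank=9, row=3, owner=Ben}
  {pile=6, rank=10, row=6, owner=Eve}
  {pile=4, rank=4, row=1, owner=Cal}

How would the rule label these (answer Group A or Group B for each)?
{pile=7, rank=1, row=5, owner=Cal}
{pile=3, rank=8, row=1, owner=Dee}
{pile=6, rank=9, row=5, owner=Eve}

Group A, Group B, Group B

The rule appears to be: pile ≥ 7.
{pile=7, rank=1, row=5, owner=Cal} → pile = 7 → Group A. {pile=3, rank=8, row=1, owner=Dee} → pile = 3 → Group B. {pile=6, rank=9, row=5, owner=Eve} → pile = 6 → Group B.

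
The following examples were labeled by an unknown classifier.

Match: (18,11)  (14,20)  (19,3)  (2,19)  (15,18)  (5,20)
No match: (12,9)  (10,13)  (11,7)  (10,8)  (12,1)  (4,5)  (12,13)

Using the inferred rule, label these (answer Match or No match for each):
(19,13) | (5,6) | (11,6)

The distinguishing property — max ≥ 14 — holds for all the 'Match' cases and none of the 'No match' cases.
(19,13): max 19 — meets the rule, so Match.
(5,6): max 6 — doesn't qualify, so No match.
(11,6): max 11 — doesn't qualify, so No match.

Match, No match, No match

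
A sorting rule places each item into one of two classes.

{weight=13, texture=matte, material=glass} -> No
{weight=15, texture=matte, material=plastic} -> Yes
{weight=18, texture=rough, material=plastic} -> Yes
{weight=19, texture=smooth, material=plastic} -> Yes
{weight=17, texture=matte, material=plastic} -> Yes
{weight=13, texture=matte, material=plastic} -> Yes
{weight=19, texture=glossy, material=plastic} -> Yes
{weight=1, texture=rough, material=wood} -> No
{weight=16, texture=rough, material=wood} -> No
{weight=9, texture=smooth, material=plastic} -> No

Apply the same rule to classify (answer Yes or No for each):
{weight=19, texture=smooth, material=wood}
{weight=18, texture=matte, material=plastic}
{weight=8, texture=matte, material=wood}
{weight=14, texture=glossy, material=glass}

No, Yes, No, No

All 'Yes' examples share one property — material is plastic AND weight ≥ 13 — and every 'No' example lacks it.
{weight=19, texture=smooth, material=wood} → material is wood, weight = 19 → No.
{weight=18, texture=matte, material=plastic} → material is plastic, weight = 18 → Yes.
{weight=8, texture=matte, material=wood} → material is wood, weight = 8 → No.
{weight=14, texture=glossy, material=glass} → material is glass, weight = 14 → No.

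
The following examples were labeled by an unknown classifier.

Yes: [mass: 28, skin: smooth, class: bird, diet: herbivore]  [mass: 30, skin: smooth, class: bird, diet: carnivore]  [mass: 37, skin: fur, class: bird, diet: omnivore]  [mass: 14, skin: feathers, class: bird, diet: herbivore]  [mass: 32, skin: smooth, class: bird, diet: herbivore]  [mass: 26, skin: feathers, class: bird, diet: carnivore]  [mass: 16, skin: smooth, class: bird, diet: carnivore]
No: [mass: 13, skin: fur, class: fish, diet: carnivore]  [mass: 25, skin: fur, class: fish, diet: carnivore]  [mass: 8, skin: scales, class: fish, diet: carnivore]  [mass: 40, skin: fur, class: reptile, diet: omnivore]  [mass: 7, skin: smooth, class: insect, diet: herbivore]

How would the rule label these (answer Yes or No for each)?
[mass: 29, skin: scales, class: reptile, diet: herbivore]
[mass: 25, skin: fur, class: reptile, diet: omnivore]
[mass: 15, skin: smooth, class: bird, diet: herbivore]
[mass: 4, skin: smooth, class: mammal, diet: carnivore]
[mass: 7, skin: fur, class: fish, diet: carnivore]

No, No, Yes, No, No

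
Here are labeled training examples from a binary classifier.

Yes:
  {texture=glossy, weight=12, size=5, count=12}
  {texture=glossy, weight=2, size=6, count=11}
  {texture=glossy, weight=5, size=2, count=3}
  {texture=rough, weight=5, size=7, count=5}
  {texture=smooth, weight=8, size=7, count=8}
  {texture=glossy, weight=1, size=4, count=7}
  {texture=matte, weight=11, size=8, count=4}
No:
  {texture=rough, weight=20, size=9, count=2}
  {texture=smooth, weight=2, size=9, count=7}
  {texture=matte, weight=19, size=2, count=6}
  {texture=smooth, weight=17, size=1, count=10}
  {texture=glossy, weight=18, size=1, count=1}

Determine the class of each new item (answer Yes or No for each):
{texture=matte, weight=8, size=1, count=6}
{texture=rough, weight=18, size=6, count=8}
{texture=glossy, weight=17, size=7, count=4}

Yes, No, No

One predicate separates the groups cleanly: weight ≤ 12 AND size ≤ 8.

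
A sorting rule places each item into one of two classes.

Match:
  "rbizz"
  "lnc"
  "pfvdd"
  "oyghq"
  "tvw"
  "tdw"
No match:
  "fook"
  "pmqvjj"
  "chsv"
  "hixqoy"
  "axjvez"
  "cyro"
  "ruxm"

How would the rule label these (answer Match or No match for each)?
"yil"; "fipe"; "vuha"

Match, No match, No match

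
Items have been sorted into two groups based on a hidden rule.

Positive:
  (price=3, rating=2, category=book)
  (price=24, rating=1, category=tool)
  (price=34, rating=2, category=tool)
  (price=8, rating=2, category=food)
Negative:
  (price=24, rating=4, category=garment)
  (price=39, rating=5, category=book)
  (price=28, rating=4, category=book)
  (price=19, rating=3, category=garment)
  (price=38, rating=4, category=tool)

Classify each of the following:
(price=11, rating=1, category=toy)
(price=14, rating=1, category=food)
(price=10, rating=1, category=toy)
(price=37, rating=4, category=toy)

Positive, Positive, Positive, Negative

'Positive' ⟺ rating ≤ 2.
Positive: (price=11, rating=1, category=toy), since rating = 1.
Positive: (price=14, rating=1, category=food), since rating = 1.
Positive: (price=10, rating=1, category=toy), since rating = 1.
Negative: (price=37, rating=4, category=toy), since rating = 4.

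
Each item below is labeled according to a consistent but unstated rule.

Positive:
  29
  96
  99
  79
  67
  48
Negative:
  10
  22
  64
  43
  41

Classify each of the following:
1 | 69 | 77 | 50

Negative, Positive, Positive, Negative

A rule that fits every label: digit sum ≥ 11 — true of each 'Positive' example, false of each 'Negative' one.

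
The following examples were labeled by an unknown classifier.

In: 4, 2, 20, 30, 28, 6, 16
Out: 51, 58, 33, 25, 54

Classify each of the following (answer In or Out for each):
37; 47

Out, Out

The distinguishing property — even AND at most 30 — holds for all the 'In' cases and none of the 'Out' cases.
37: Out (37 is odd, 37 > 30).
47: Out (47 is odd, 47 > 30).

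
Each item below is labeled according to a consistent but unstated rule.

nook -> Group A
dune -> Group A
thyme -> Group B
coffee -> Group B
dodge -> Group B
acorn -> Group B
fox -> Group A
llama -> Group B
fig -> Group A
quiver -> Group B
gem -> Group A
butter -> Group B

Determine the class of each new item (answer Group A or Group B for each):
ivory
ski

Group B, Group A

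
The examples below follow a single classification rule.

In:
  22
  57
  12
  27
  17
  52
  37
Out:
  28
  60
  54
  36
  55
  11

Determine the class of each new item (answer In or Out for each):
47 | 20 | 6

Rule: ≡ 2 (mod 5). This holds for each 'In' example and fails for each 'Out' one.
47: 47 mod 5 = 2 — matches, so In.
20: 20 mod 5 = 0 — doesn't match, so Out.
6: 6 mod 5 = 1 — doesn't match, so Out.

In, Out, Out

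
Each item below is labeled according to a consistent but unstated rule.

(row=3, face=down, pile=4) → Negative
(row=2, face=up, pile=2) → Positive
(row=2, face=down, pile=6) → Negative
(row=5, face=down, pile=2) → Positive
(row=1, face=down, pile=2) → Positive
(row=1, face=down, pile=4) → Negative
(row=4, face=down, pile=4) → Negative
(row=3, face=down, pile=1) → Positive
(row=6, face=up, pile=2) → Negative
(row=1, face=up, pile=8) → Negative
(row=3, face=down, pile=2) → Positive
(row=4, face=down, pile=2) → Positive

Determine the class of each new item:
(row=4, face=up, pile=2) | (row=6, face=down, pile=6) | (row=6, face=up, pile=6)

Positive, Negative, Negative

A rule that fits every label: pile ≤ 2 AND row ≤ 5 — true of each 'Positive' example, false of each 'Negative' one.
(row=4, face=up, pile=2): pile = 2, row = 4 — passes, so Positive.
(row=6, face=down, pile=6): pile = 6, row = 6 — fails the rule, so Negative.
(row=6, face=up, pile=6): pile = 6, row = 6 — fails the rule, so Negative.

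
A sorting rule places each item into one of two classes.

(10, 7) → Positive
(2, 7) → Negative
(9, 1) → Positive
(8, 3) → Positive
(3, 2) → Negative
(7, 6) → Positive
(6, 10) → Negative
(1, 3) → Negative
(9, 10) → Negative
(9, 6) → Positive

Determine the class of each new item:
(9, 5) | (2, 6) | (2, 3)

The distinguishing property — first > second AND sum ≥ 9 — holds for all the 'Positive' cases and none of the 'Negative' cases.
(9, 5) → 9 > 5, 9+5 = 14 → Positive.
(2, 6) → 2 < 6, 2+6 = 8 → Negative.
(2, 3) → 2 < 3, 2+3 = 5 → Negative.

Positive, Negative, Negative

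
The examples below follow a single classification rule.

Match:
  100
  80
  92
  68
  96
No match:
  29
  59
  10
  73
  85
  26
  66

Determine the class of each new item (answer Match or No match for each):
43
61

All 'Match' examples share one property — multiple of 4 — and every 'No match' example lacks it.

No match, No match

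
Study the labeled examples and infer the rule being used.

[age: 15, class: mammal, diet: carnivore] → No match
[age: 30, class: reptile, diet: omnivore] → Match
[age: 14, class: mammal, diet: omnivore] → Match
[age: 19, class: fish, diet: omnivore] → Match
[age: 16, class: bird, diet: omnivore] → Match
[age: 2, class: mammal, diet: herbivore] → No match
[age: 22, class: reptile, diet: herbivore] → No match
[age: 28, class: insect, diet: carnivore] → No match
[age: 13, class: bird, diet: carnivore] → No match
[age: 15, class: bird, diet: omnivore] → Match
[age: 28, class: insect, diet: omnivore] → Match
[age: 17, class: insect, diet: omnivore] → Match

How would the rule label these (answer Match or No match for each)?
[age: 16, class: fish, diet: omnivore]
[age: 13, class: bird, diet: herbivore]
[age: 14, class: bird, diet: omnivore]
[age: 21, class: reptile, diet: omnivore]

Comparing the two groups points to one rule — diet is omnivore.
Match: [age: 16, class: fish, diet: omnivore], since diet is omnivore. No match: [age: 13, class: bird, diet: herbivore], since diet is herbivore. Match: [age: 14, class: bird, diet: omnivore], since diet is omnivore. Match: [age: 21, class: reptile, diet: omnivore], since diet is omnivore.

Match, No match, Match, Match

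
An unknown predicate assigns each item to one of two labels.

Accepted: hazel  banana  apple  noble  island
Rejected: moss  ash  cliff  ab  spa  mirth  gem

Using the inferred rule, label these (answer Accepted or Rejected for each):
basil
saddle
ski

Accepted, Accepted, Rejected

'Accepted' ⟺ has ≥ 2 vowels.
basil — 2 vowels, hence Accepted. saddle — 2 vowels, hence Accepted. ski — 1 vowel, hence Rejected.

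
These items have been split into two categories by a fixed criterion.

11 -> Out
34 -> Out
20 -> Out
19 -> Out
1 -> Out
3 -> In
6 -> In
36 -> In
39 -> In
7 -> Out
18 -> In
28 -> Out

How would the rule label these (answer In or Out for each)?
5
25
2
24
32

Out, Out, Out, In, Out

The distinguishing property — multiple of 3 — holds for all the 'In' cases and none of the 'Out' cases.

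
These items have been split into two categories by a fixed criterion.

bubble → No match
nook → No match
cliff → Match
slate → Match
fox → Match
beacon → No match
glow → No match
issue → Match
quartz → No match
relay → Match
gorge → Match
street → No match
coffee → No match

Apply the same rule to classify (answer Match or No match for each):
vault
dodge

Match, Match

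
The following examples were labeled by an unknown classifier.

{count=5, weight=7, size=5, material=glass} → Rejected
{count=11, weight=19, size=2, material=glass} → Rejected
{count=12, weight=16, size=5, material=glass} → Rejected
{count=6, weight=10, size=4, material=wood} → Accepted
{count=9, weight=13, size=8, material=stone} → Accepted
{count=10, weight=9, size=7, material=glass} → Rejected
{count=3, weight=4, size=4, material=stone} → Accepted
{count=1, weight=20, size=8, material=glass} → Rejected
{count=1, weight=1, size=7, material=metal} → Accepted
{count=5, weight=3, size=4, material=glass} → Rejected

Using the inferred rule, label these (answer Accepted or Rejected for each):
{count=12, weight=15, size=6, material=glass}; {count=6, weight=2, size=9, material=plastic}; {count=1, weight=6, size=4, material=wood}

Rejected, Accepted, Accepted

A rule that fits every label: material is not glass — true of each 'Accepted' example, false of each 'Rejected' one.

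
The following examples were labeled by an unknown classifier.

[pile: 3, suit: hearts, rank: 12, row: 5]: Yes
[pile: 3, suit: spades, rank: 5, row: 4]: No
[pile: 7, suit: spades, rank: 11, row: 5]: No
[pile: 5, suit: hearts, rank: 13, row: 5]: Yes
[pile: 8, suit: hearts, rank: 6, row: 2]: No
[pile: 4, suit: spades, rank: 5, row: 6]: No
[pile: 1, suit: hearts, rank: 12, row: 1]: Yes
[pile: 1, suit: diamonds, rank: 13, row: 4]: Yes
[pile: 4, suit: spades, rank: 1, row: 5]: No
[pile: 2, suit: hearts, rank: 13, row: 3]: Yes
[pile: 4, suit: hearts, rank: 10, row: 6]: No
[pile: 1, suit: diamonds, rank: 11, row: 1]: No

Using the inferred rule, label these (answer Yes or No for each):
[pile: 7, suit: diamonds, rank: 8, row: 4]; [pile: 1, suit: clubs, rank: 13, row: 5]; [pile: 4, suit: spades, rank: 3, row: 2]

Rule: rank ≥ 12. This holds for each 'Yes' example and fails for each 'No' one.
[pile: 7, suit: diamonds, rank: 8, row: 4]: rank = 8 — doesn't qualify, so No.
[pile: 1, suit: clubs, rank: 13, row: 5]: rank = 13 — fits, so Yes.
[pile: 4, suit: spades, rank: 3, row: 2]: rank = 3 — doesn't qualify, so No.

No, Yes, No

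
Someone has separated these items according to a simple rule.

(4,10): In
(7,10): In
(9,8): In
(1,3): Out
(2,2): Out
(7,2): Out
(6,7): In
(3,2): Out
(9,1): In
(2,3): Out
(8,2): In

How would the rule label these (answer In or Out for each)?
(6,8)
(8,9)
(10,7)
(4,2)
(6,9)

In, In, In, Out, In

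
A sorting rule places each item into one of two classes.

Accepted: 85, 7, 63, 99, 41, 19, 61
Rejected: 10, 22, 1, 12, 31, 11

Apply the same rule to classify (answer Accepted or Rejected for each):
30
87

The classifier is using: digit sum ≥ 5.

Rejected, Accepted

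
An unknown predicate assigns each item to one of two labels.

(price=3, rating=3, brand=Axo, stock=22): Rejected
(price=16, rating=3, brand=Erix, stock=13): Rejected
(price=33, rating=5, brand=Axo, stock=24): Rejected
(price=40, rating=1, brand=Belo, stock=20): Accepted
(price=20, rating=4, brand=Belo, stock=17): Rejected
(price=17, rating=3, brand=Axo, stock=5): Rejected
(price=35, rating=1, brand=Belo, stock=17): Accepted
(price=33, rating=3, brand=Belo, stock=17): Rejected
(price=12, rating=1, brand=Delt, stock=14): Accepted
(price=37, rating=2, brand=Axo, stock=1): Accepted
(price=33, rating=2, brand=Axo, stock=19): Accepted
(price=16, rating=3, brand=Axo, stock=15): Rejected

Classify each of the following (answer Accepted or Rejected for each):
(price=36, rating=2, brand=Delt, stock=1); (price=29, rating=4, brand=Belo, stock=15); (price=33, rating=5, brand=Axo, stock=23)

Accepted, Rejected, Rejected

The rule appears to be: rating ≤ 2.
(price=36, rating=2, brand=Delt, stock=1): rating = 2 — checks out, so Accepted.
(price=29, rating=4, brand=Belo, stock=15): rating = 4 — doesn't qualify, so Rejected.
(price=33, rating=5, brand=Axo, stock=23): rating = 5 — doesn't qualify, so Rejected.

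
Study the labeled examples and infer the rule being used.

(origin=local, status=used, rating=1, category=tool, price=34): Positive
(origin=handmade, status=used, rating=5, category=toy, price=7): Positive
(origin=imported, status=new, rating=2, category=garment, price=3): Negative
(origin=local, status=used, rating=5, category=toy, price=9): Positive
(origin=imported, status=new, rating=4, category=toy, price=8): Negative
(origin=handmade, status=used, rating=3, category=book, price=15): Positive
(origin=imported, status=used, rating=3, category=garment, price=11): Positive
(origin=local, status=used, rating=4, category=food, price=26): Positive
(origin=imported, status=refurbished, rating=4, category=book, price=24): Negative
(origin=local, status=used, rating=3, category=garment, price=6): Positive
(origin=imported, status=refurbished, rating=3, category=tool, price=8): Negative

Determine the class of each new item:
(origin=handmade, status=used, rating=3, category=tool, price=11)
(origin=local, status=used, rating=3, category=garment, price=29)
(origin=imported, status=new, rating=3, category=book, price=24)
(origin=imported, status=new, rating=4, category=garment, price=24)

Positive, Positive, Negative, Negative

A rule that fits every label: status is used — true of each 'Positive' example, false of each 'Negative' one.
(origin=handmade, status=used, rating=3, category=tool, price=11) → status is used → Positive. (origin=local, status=used, rating=3, category=garment, price=29) → status is used → Positive. (origin=imported, status=new, rating=3, category=book, price=24) → status is new → Negative. (origin=imported, status=new, rating=4, category=garment, price=24) → status is new → Negative.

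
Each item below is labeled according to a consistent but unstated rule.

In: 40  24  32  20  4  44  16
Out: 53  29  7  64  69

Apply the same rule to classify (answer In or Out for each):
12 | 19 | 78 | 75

A rule that fits every label: even AND at most 44 — true of each 'In' example, false of each 'Out' one.
12: 12 is even, 12 ≤ 44 — meets the rule, so In. 19: 19 is odd, 19 ≤ 44 — does not fit, so Out. 78: 78 is even, 78 > 44 — does not fit, so Out. 75: 75 is odd, 75 > 44 — does not fit, so Out.

In, Out, Out, Out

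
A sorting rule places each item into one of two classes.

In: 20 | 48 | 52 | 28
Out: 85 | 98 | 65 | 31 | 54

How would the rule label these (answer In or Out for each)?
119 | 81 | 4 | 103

The common property of the 'In' items is: multiple of 4. No 'Out' item has it.
119: 119 = 4·29 + 3, doesn't qualify → Out.
81: 81 = 4·20 + 1, doesn't qualify → Out.
4: 4 = 4·1, satisfies this → In.
103: 103 = 4·25 + 3, doesn't qualify → Out.

Out, Out, In, Out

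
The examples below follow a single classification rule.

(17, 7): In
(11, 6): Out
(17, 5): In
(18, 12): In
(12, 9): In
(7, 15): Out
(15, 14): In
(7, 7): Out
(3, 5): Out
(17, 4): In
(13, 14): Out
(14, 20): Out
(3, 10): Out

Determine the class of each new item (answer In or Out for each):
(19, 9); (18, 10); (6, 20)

The pattern is that an item is 'In' exactly when: first > second AND sum ≥ 21.
(19, 9): In (19 > 9, 19+9 = 28). (18, 10): In (18 > 10, 18+10 = 28). (6, 20): Out (6 < 20, 6+20 = 26).

In, In, Out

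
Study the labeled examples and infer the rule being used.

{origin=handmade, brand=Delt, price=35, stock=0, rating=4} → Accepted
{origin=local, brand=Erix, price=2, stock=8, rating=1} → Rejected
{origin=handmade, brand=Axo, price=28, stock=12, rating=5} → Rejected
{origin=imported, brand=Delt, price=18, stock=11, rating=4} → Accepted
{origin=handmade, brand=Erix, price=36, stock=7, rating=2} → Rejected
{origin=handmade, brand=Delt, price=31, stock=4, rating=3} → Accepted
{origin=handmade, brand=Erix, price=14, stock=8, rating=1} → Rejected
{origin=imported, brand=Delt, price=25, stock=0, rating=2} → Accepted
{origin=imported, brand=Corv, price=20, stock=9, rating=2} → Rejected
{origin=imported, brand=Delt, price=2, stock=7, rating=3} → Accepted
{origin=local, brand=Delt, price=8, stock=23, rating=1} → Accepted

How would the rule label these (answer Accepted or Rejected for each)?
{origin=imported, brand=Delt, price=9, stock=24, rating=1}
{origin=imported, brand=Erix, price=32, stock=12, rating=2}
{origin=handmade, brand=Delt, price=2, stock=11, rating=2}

The distinguishing property — brand is Delt — holds for all the 'Accepted' cases and none of the 'Rejected' cases.
{origin=imported, brand=Delt, price=9, stock=24, rating=1}: brand is Delt, qualifies → Accepted. {origin=imported, brand=Erix, price=32, stock=12, rating=2}: brand is Erix, does not satisfy this → Rejected. {origin=handmade, brand=Delt, price=2, stock=11, rating=2}: brand is Delt, qualifies → Accepted.

Accepted, Rejected, Accepted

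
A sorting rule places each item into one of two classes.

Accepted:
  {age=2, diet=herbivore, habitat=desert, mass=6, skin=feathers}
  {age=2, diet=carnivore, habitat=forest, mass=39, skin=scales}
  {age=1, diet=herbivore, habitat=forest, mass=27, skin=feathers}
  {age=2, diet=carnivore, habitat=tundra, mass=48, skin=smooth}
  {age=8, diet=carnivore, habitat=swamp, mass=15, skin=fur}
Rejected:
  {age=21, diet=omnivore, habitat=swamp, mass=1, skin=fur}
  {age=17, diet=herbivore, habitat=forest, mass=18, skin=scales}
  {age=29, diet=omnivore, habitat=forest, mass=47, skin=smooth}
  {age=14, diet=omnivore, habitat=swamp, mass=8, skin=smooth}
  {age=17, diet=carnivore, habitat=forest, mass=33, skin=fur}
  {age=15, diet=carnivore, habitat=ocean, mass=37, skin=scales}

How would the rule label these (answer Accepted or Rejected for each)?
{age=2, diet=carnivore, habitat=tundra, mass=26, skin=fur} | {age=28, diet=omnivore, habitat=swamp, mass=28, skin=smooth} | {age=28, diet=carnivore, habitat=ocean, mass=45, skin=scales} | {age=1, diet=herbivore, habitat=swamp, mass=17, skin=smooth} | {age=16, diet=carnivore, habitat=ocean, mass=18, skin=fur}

Accepted, Rejected, Rejected, Accepted, Rejected

Every 'Accepted' example satisfies: age ≤ 8. None of the 'Rejected' examples do.
{age=2, diet=carnivore, habitat=tundra, mass=26, skin=fur}: age = 2, satisfies this → Accepted.
{age=28, diet=omnivore, habitat=swamp, mass=28, skin=smooth}: age = 28, lacks this property → Rejected.
{age=28, diet=carnivore, habitat=ocean, mass=45, skin=scales}: age = 28, lacks this property → Rejected.
{age=1, diet=herbivore, habitat=swamp, mass=17, skin=smooth}: age = 1, satisfies this → Accepted.
{age=16, diet=carnivore, habitat=ocean, mass=18, skin=fur}: age = 16, lacks this property → Rejected.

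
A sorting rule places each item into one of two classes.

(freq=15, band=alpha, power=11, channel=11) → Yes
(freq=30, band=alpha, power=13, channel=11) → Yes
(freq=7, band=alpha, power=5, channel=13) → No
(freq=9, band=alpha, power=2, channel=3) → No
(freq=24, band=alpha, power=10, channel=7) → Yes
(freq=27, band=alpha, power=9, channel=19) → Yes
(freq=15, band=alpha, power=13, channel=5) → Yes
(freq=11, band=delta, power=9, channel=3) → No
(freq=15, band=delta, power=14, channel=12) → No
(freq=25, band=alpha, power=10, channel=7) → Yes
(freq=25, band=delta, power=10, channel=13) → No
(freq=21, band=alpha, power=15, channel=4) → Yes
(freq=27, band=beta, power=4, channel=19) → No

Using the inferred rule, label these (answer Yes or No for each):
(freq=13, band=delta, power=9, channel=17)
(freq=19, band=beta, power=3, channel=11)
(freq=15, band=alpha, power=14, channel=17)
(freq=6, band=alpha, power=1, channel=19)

Every 'Yes' example satisfies: band is alpha AND freq ≥ 11. None of the 'No' examples do.
(freq=13, band=delta, power=9, channel=17): band is delta, freq = 13, does not fit → No.
(freq=19, band=beta, power=3, channel=11): band is beta, freq = 19, does not fit → No.
(freq=15, band=alpha, power=14, channel=17): band is alpha, freq = 15, satisfies this → Yes.
(freq=6, band=alpha, power=1, channel=19): band is alpha, freq = 6, does not fit → No.

No, No, Yes, No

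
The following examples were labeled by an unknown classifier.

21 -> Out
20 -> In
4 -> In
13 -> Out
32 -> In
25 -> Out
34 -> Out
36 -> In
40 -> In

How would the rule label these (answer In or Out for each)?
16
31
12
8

In, Out, In, In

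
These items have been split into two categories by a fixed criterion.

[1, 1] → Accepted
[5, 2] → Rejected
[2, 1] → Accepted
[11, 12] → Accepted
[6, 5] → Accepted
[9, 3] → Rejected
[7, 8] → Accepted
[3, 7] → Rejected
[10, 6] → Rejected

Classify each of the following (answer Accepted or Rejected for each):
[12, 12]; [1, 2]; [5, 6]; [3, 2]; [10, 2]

Accepted, Accepted, Accepted, Accepted, Rejected

Every 'Accepted' example satisfies: |first − second| ≤ 1. None of the 'Rejected' examples do.
[12, 12] — |12−12| = 0, hence Accepted.
[1, 2] — |1−2| = 1, hence Accepted.
[5, 6] — |5−6| = 1, hence Accepted.
[3, 2] — |3−2| = 1, hence Accepted.
[10, 2] — |10−2| = 8, hence Rejected.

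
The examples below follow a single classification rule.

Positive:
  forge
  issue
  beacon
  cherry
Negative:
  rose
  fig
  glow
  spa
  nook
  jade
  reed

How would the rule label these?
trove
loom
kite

The classifier is using: length ≥ 5.
trove → length 5 → Positive. loom → length 4 → Negative. kite → length 4 → Negative.

Positive, Negative, Negative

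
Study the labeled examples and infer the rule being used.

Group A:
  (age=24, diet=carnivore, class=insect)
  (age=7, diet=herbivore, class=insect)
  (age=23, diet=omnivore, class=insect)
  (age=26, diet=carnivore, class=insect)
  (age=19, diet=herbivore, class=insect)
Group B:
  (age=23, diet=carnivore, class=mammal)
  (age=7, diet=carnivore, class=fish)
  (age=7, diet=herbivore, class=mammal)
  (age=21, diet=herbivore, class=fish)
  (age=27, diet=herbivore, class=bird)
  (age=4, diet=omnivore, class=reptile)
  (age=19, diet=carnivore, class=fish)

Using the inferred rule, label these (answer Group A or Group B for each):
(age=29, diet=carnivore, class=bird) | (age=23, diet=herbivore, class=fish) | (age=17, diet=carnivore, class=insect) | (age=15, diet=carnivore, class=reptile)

Group B, Group B, Group A, Group B

The common property of the 'Group A' items is: class is insect. No 'Group B' item has it.
(age=29, diet=carnivore, class=bird) — class is bird, hence Group B.
(age=23, diet=herbivore, class=fish) — class is fish, hence Group B.
(age=17, diet=carnivore, class=insect) — class is insect, hence Group A.
(age=15, diet=carnivore, class=reptile) — class is reptile, hence Group B.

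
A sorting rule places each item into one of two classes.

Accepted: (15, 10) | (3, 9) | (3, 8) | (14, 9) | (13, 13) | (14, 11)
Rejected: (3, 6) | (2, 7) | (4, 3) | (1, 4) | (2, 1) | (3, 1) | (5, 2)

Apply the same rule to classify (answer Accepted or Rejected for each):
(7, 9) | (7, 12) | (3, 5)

Accepted, Accepted, Rejected

All 'Accepted' examples share one property — sum ≥ 11 — and every 'Rejected' example lacks it.
(7, 9) — 7+9 = 16, hence Accepted.
(7, 12) — 7+12 = 19, hence Accepted.
(3, 5) — 3+5 = 8, hence Rejected.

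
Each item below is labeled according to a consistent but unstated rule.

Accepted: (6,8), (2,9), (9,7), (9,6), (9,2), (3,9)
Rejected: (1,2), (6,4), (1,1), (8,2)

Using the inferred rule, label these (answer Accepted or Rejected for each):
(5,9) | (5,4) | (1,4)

Accepted, Rejected, Rejected

A rule that fits every label: sum ≥ 11 — true of each 'Accepted' example, false of each 'Rejected' one.
(5,9): Accepted (5+9 = 14).
(5,4): Rejected (5+4 = 9).
(1,4): Rejected (1+4 = 5).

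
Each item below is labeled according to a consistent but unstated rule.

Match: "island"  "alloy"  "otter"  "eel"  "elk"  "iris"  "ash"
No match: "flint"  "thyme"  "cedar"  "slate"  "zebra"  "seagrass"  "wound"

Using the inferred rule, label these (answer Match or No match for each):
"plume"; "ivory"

No match, Match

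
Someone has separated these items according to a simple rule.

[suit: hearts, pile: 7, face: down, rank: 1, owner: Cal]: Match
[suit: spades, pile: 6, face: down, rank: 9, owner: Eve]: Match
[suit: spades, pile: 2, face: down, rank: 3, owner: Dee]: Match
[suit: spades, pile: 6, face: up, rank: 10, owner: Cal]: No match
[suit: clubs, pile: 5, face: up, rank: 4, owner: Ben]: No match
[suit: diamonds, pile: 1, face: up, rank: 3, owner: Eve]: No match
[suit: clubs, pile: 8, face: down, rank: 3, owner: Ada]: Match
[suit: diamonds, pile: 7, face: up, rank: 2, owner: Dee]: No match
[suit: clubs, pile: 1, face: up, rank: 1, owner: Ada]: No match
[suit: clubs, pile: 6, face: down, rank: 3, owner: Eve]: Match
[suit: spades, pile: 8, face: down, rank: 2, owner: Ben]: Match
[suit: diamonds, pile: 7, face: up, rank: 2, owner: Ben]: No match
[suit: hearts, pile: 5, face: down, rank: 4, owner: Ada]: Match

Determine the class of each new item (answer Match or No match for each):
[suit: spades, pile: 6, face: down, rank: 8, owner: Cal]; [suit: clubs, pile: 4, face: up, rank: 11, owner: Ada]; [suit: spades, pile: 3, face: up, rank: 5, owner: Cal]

Rule: face is down. This holds for each 'Match' example and fails for each 'No match' one.
Match: [suit: spades, pile: 6, face: down, rank: 8, owner: Cal], since face is down. No match: [suit: clubs, pile: 4, face: up, rank: 11, owner: Ada], since face is up. No match: [suit: spades, pile: 3, face: up, rank: 5, owner: Cal], since face is up.

Match, No match, No match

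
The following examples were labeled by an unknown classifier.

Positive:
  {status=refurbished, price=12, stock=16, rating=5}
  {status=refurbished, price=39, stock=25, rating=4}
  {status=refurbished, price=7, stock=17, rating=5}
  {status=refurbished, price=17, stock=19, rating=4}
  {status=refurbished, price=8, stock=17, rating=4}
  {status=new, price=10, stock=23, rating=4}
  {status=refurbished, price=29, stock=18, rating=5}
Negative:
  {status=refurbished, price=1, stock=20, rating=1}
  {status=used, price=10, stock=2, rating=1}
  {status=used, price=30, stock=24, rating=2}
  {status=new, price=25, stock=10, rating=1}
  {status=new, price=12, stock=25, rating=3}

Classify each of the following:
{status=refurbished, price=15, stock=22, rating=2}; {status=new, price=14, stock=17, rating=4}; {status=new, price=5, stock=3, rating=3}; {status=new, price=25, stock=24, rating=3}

Negative, Positive, Negative, Negative

The common property of the 'Positive' items is: rating ≥ 4. No 'Negative' item has it.
{status=refurbished, price=15, stock=22, rating=2} → rating = 2 → Negative.
{status=new, price=14, stock=17, rating=4} → rating = 4 → Positive.
{status=new, price=5, stock=3, rating=3} → rating = 3 → Negative.
{status=new, price=25, stock=24, rating=3} → rating = 3 → Negative.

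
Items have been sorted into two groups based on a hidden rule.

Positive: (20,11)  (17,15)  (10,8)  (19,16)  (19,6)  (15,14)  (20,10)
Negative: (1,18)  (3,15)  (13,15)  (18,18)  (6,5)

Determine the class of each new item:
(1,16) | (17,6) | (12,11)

The distinguishing property — first > second AND sum ≥ 18 — holds for all the 'Positive' cases and none of the 'Negative' cases.

Negative, Positive, Positive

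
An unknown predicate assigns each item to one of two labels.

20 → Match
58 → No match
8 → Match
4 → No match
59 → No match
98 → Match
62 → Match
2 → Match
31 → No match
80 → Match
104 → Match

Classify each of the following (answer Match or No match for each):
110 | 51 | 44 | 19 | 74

The pattern is that an item is 'Match' exactly when: ≡ 2 (mod 6).
110 → 110 mod 6 = 2 → Match. 51 → 51 mod 6 = 3 → No match. 44 → 44 mod 6 = 2 → Match. 19 → 19 mod 6 = 1 → No match. 74 → 74 mod 6 = 2 → Match.

Match, No match, Match, No match, Match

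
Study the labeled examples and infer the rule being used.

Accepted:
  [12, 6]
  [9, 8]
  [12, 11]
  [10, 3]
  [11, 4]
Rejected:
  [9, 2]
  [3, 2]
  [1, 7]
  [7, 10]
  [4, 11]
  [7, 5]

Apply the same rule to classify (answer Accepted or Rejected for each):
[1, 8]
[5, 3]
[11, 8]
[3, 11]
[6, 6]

Rejected, Rejected, Accepted, Rejected, Rejected

The common property of the 'Accepted' items is: first > second AND sum ≥ 13. No 'Rejected' item has it.
[1, 8]: 1 < 8, 1+8 = 9 — does not satisfy this, so Rejected.
[5, 3]: 5 > 3, 5+3 = 8 — does not satisfy this, so Rejected.
[11, 8]: 11 > 8, 11+8 = 19 — matches, so Accepted.
[3, 11]: 3 < 11, 3+11 = 14 — does not satisfy this, so Rejected.
[6, 6]: 6 = 6, 6+6 = 12 — does not satisfy this, so Rejected.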